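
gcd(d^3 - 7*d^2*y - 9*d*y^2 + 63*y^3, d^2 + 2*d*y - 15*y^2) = -d + 3*y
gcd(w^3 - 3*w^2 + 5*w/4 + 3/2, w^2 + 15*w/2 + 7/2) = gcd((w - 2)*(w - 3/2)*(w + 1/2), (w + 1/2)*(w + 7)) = w + 1/2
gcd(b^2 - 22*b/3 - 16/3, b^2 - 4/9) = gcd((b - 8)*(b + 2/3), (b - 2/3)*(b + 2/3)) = b + 2/3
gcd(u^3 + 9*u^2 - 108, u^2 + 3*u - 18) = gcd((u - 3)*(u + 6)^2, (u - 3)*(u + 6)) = u^2 + 3*u - 18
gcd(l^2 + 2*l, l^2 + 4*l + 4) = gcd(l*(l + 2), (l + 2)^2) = l + 2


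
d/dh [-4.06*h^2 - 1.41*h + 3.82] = -8.12*h - 1.41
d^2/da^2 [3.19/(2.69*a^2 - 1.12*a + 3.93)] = (-46.166318*a^2 + 19.221664*a + 3.19*(5.38*a - 1.12)*(10.76*a - 2.24) - 67.447446)/(2.69*a^2 - 1.12*a + 3.93)^3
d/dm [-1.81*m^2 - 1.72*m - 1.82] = -3.62*m - 1.72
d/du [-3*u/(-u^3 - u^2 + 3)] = 3*(u^3 - u^2*(3*u + 2) + u^2 - 3)/(u^3 + u^2 - 3)^2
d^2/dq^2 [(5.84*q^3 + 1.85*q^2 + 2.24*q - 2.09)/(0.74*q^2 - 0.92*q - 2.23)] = (-3.5527136788005e-15*q^5 + 3.5527136788005e-15*q^4 + 34.132496*q^3 + 83.33838*q^2 + 204.966336*q - 1.227226)/(0.405224*q^6 - 1.511376*q^5 - 1.784436*q^4 + 8.330416*q^3 + 5.377422*q^2 - 13.725204*q - 11.089567)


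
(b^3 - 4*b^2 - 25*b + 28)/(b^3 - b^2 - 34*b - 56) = (b - 1)/(b + 2)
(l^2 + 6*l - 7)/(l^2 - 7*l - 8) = (-l^2 - 6*l + 7)/(-l^2 + 7*l + 8)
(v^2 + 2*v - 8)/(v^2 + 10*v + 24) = (v - 2)/(v + 6)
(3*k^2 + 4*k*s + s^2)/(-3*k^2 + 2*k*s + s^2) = (k + s)/(-k + s)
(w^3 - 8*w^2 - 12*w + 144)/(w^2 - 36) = (w^2 - 2*w - 24)/(w + 6)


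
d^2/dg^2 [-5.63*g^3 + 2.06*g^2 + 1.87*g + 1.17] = 4.12 - 33.78*g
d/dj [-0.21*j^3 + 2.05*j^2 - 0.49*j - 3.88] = -0.63*j^2 + 4.1*j - 0.49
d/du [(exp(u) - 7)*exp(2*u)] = (3*exp(u) - 14)*exp(2*u)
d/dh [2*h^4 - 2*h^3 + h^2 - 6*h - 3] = 8*h^3 - 6*h^2 + 2*h - 6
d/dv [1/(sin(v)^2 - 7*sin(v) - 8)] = (7 - 2*sin(v))*cos(v)/((sin(v) - 8)^2*(sin(v) + 1)^2)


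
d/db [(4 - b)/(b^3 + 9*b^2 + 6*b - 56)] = (-b^3 - 9*b^2 - 6*b + 3*(b - 4)*(b^2 + 6*b + 2) + 56)/(b^3 + 9*b^2 + 6*b - 56)^2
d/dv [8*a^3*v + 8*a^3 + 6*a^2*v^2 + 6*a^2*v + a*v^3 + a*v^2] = a*(8*a^2 + 12*a*v + 6*a + 3*v^2 + 2*v)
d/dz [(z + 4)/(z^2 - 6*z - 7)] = (z^2 - 6*z - 2*(z - 3)*(z + 4) - 7)/(-z^2 + 6*z + 7)^2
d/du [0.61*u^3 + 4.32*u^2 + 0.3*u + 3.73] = 1.83*u^2 + 8.64*u + 0.3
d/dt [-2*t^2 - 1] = -4*t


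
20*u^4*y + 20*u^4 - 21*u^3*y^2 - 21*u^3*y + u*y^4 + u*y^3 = (-4*u + y)*(-u + y)*(5*u + y)*(u*y + u)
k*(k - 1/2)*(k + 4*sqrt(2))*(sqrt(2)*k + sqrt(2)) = sqrt(2)*k^4 + sqrt(2)*k^3/2 + 8*k^3 - sqrt(2)*k^2/2 + 4*k^2 - 4*k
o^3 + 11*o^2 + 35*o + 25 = (o + 1)*(o + 5)^2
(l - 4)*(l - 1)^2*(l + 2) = l^4 - 4*l^3 - 3*l^2 + 14*l - 8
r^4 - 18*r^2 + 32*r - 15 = (r - 3)*(r - 1)^2*(r + 5)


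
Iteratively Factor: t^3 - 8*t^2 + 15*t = (t - 5)*(t^2 - 3*t) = (t - 5)*(t - 3)*(t)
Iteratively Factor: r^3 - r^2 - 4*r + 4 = (r - 2)*(r^2 + r - 2) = (r - 2)*(r + 2)*(r - 1)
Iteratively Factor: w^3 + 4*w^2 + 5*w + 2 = (w + 1)*(w^2 + 3*w + 2) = (w + 1)^2*(w + 2)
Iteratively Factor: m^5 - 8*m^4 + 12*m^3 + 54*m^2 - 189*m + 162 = (m - 3)*(m^4 - 5*m^3 - 3*m^2 + 45*m - 54) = (m - 3)*(m - 2)*(m^3 - 3*m^2 - 9*m + 27) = (m - 3)^2*(m - 2)*(m^2 - 9) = (m - 3)^2*(m - 2)*(m + 3)*(m - 3)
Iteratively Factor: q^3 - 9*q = (q + 3)*(q^2 - 3*q) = q*(q + 3)*(q - 3)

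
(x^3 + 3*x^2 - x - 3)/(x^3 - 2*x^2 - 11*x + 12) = (x + 1)/(x - 4)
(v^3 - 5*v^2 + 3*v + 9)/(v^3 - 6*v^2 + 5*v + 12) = (v - 3)/(v - 4)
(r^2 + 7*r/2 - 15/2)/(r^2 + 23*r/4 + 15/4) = 2*(2*r - 3)/(4*r + 3)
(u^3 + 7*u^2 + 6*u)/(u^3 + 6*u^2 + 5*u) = (u + 6)/(u + 5)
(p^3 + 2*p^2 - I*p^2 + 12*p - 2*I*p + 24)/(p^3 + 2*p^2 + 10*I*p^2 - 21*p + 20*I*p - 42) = (p - 4*I)/(p + 7*I)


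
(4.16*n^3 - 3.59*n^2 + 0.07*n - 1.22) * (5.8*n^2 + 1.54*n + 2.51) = 24.128*n^5 - 14.4156*n^4 + 5.319*n^3 - 15.9791*n^2 - 1.7031*n - 3.0622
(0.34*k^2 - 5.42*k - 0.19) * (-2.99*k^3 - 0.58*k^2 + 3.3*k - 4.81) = -1.0166*k^5 + 16.0086*k^4 + 4.8337*k^3 - 19.4112*k^2 + 25.4432*k + 0.9139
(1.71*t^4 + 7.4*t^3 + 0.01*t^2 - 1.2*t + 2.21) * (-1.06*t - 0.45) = -1.8126*t^5 - 8.6135*t^4 - 3.3406*t^3 + 1.2675*t^2 - 1.8026*t - 0.9945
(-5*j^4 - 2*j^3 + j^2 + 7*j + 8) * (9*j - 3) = -45*j^5 - 3*j^4 + 15*j^3 + 60*j^2 + 51*j - 24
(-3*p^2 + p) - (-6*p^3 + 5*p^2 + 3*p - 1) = 6*p^3 - 8*p^2 - 2*p + 1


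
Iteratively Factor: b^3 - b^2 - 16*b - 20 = (b + 2)*(b^2 - 3*b - 10) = (b + 2)^2*(b - 5)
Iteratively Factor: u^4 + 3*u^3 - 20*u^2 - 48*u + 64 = (u - 4)*(u^3 + 7*u^2 + 8*u - 16) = (u - 4)*(u - 1)*(u^2 + 8*u + 16) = (u - 4)*(u - 1)*(u + 4)*(u + 4)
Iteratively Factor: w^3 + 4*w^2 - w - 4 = (w + 4)*(w^2 - 1) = (w + 1)*(w + 4)*(w - 1)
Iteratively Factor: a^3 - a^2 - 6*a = (a - 3)*(a^2 + 2*a) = (a - 3)*(a + 2)*(a)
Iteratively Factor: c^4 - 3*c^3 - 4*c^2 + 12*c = (c - 3)*(c^3 - 4*c) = c*(c - 3)*(c^2 - 4) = c*(c - 3)*(c + 2)*(c - 2)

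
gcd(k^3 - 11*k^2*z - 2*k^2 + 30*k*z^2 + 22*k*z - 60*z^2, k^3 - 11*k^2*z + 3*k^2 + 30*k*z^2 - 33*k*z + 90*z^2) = k^2 - 11*k*z + 30*z^2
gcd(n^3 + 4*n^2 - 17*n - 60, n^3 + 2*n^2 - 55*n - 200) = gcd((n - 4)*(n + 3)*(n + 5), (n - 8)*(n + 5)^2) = n + 5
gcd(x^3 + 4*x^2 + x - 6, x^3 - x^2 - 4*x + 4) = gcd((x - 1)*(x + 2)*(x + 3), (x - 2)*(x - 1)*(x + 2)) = x^2 + x - 2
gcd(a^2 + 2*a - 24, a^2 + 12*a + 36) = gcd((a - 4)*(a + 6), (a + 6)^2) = a + 6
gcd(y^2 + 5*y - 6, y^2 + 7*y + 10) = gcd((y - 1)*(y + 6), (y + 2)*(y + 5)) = 1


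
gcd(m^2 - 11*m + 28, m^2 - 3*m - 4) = m - 4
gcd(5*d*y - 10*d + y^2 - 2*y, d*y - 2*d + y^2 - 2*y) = y - 2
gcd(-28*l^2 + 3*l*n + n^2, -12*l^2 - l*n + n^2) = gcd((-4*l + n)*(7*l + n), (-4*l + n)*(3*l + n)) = 4*l - n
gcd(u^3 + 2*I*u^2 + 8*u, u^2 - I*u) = u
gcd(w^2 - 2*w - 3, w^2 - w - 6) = w - 3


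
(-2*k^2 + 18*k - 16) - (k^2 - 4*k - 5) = -3*k^2 + 22*k - 11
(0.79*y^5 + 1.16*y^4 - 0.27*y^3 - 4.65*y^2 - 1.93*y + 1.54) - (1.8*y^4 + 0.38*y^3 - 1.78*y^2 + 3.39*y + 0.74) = 0.79*y^5 - 0.64*y^4 - 0.65*y^3 - 2.87*y^2 - 5.32*y + 0.8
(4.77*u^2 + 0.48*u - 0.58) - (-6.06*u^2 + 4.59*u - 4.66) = 10.83*u^2 - 4.11*u + 4.08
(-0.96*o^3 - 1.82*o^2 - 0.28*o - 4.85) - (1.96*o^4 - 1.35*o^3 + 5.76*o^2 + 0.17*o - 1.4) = -1.96*o^4 + 0.39*o^3 - 7.58*o^2 - 0.45*o - 3.45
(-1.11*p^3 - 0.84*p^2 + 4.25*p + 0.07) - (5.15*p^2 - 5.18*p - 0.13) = -1.11*p^3 - 5.99*p^2 + 9.43*p + 0.2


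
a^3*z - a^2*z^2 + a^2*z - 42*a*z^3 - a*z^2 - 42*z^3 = (a - 7*z)*(a + 6*z)*(a*z + z)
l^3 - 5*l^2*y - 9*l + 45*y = (l - 3)*(l + 3)*(l - 5*y)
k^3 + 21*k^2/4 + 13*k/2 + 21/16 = (k + 1/4)*(k + 3/2)*(k + 7/2)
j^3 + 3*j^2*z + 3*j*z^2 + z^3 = (j + z)^3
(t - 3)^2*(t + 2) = t^3 - 4*t^2 - 3*t + 18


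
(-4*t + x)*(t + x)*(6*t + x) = -24*t^3 - 22*t^2*x + 3*t*x^2 + x^3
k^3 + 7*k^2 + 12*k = k*(k + 3)*(k + 4)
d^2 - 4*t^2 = (d - 2*t)*(d + 2*t)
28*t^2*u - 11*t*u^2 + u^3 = u*(-7*t + u)*(-4*t + u)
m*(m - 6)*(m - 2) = m^3 - 8*m^2 + 12*m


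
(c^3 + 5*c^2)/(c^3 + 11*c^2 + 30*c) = c/(c + 6)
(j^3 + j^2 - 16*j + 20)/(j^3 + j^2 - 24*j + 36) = (j^2 + 3*j - 10)/(j^2 + 3*j - 18)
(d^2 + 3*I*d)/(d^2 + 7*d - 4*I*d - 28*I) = d*(d + 3*I)/(d^2 + d*(7 - 4*I) - 28*I)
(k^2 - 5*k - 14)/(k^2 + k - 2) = (k - 7)/(k - 1)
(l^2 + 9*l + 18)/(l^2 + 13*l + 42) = (l + 3)/(l + 7)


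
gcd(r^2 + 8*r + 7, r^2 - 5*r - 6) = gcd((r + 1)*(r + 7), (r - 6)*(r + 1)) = r + 1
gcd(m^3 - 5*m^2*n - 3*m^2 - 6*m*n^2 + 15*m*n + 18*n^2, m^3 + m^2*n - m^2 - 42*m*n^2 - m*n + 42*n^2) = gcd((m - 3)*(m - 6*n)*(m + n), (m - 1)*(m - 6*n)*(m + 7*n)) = m - 6*n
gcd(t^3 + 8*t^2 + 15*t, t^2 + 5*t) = t^2 + 5*t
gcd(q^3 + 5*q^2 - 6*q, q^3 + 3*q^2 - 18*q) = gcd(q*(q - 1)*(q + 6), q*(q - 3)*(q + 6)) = q^2 + 6*q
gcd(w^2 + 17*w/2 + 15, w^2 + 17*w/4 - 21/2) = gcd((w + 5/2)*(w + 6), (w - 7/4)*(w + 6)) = w + 6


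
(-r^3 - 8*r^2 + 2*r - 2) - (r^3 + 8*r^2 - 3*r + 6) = -2*r^3 - 16*r^2 + 5*r - 8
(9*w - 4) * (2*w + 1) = 18*w^2 + w - 4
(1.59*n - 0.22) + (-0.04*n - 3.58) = 1.55*n - 3.8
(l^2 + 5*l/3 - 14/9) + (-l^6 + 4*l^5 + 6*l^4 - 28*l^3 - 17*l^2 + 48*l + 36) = -l^6 + 4*l^5 + 6*l^4 - 28*l^3 - 16*l^2 + 149*l/3 + 310/9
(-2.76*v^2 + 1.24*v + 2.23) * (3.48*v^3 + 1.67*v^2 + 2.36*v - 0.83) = -9.6048*v^5 - 0.294*v^4 + 3.3176*v^3 + 8.9413*v^2 + 4.2336*v - 1.8509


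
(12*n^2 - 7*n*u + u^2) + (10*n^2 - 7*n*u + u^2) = 22*n^2 - 14*n*u + 2*u^2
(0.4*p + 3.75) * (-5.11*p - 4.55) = -2.044*p^2 - 20.9825*p - 17.0625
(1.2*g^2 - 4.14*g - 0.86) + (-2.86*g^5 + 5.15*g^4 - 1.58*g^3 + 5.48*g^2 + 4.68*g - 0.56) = -2.86*g^5 + 5.15*g^4 - 1.58*g^3 + 6.68*g^2 + 0.54*g - 1.42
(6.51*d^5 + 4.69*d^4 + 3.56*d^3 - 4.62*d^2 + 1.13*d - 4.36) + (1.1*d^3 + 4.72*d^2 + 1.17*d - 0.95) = 6.51*d^5 + 4.69*d^4 + 4.66*d^3 + 0.0999999999999996*d^2 + 2.3*d - 5.31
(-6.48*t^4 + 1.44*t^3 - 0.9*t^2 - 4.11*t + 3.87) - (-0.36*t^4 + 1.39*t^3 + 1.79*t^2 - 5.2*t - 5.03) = -6.12*t^4 + 0.05*t^3 - 2.69*t^2 + 1.09*t + 8.9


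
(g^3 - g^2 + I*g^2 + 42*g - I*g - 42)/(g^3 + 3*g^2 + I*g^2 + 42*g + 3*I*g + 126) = (g - 1)/(g + 3)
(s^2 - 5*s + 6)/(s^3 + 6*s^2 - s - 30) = (s - 3)/(s^2 + 8*s + 15)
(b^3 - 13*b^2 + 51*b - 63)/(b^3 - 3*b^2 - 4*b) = (-b^3 + 13*b^2 - 51*b + 63)/(b*(-b^2 + 3*b + 4))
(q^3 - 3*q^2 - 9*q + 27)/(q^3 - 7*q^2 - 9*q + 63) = (q - 3)/(q - 7)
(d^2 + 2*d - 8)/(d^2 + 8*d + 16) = (d - 2)/(d + 4)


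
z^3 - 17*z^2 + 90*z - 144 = (z - 8)*(z - 6)*(z - 3)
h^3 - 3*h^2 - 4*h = h*(h - 4)*(h + 1)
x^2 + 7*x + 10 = (x + 2)*(x + 5)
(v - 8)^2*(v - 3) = v^3 - 19*v^2 + 112*v - 192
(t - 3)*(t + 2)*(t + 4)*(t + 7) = t^4 + 10*t^3 + 11*t^2 - 94*t - 168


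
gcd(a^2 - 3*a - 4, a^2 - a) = 1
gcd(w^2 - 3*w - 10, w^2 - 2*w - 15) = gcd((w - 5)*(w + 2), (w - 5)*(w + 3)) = w - 5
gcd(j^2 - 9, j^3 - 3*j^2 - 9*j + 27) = j^2 - 9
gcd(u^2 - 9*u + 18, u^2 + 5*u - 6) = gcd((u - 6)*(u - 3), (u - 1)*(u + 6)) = 1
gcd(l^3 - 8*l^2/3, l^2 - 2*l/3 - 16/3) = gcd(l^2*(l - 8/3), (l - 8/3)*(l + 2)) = l - 8/3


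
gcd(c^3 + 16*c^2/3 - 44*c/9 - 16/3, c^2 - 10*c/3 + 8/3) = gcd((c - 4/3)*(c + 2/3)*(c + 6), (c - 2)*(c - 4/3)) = c - 4/3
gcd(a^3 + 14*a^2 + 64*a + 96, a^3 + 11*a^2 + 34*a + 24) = a^2 + 10*a + 24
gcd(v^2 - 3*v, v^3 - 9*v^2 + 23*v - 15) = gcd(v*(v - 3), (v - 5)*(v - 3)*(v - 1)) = v - 3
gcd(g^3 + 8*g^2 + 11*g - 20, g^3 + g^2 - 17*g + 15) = g^2 + 4*g - 5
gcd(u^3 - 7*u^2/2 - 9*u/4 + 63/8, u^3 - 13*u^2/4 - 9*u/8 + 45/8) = u - 3/2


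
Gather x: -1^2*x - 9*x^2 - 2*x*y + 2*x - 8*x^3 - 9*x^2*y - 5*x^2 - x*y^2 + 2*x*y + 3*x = -8*x^3 + x^2*(-9*y - 14) + x*(4 - y^2)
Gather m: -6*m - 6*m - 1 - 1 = -12*m - 2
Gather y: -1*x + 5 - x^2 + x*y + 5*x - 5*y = -x^2 + 4*x + y*(x - 5) + 5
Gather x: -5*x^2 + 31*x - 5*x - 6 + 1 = -5*x^2 + 26*x - 5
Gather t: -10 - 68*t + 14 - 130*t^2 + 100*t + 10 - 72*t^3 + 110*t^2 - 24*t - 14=-72*t^3 - 20*t^2 + 8*t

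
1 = 1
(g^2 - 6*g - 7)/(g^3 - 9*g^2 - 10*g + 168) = (g + 1)/(g^2 - 2*g - 24)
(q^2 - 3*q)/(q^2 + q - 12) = q/(q + 4)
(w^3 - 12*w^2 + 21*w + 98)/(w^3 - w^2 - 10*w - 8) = (w^2 - 14*w + 49)/(w^2 - 3*w - 4)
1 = 1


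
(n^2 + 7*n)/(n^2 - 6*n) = (n + 7)/(n - 6)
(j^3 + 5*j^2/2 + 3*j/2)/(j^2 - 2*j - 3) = j*(2*j + 3)/(2*(j - 3))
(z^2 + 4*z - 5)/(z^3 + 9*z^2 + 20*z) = (z - 1)/(z*(z + 4))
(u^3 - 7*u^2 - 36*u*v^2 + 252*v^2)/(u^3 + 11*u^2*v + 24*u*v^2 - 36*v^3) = (u^2 - 6*u*v - 7*u + 42*v)/(u^2 + 5*u*v - 6*v^2)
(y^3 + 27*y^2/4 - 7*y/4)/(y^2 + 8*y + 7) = y*(4*y - 1)/(4*(y + 1))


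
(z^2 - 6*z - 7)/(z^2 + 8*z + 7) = (z - 7)/(z + 7)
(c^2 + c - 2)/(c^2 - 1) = (c + 2)/(c + 1)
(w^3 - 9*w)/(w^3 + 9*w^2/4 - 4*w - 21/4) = 4*w*(w - 3)/(4*w^2 - 3*w - 7)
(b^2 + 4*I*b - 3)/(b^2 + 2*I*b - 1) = (b + 3*I)/(b + I)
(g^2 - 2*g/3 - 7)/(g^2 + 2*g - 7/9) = 3*(g - 3)/(3*g - 1)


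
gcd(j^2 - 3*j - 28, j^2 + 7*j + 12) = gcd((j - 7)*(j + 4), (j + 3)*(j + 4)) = j + 4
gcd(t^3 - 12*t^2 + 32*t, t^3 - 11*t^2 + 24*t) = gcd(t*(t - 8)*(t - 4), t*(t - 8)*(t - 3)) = t^2 - 8*t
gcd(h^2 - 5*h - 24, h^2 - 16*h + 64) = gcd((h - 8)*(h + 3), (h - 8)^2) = h - 8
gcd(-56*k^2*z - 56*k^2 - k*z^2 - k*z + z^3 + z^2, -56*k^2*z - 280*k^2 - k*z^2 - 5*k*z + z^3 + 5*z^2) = -56*k^2 - k*z + z^2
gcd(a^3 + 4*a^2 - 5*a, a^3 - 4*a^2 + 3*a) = a^2 - a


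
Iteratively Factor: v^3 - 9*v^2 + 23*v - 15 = (v - 3)*(v^2 - 6*v + 5) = (v - 5)*(v - 3)*(v - 1)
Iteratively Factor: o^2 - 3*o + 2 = (o - 2)*(o - 1)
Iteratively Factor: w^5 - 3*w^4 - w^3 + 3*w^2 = (w - 1)*(w^4 - 2*w^3 - 3*w^2) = (w - 3)*(w - 1)*(w^3 + w^2) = (w - 3)*(w - 1)*(w + 1)*(w^2) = w*(w - 3)*(w - 1)*(w + 1)*(w)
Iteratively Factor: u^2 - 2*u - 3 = (u + 1)*(u - 3)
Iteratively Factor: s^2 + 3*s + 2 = (s + 2)*(s + 1)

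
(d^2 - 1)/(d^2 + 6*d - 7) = (d + 1)/(d + 7)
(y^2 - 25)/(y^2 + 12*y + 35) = (y - 5)/(y + 7)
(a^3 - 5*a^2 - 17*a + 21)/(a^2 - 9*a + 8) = (a^2 - 4*a - 21)/(a - 8)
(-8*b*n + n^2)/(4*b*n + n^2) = (-8*b + n)/(4*b + n)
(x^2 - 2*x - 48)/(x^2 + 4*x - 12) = (x - 8)/(x - 2)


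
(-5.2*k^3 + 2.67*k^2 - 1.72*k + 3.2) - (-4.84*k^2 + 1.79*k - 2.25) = -5.2*k^3 + 7.51*k^2 - 3.51*k + 5.45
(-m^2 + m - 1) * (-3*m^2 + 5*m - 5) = 3*m^4 - 8*m^3 + 13*m^2 - 10*m + 5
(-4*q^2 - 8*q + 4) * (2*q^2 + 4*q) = -8*q^4 - 32*q^3 - 24*q^2 + 16*q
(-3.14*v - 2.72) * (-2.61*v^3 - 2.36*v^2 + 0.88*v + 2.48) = 8.1954*v^4 + 14.5096*v^3 + 3.656*v^2 - 10.1808*v - 6.7456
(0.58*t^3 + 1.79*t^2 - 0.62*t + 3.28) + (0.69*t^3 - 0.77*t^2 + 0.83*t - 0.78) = 1.27*t^3 + 1.02*t^2 + 0.21*t + 2.5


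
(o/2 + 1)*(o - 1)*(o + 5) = o^3/2 + 3*o^2 + 3*o/2 - 5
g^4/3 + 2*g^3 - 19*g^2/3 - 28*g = g*(g/3 + 1)*(g - 4)*(g + 7)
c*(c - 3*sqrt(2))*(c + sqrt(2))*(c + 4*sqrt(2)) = c^4 + 2*sqrt(2)*c^3 - 22*c^2 - 24*sqrt(2)*c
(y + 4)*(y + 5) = y^2 + 9*y + 20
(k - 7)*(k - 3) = k^2 - 10*k + 21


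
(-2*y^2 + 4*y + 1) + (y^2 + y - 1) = -y^2 + 5*y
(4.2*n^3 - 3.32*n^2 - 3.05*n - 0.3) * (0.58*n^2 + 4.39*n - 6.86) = 2.436*n^5 + 16.5124*n^4 - 45.1558*n^3 + 9.2117*n^2 + 19.606*n + 2.058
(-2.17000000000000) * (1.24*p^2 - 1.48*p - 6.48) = -2.6908*p^2 + 3.2116*p + 14.0616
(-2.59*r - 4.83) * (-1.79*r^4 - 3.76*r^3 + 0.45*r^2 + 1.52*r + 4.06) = 4.6361*r^5 + 18.3841*r^4 + 16.9953*r^3 - 6.1103*r^2 - 17.857*r - 19.6098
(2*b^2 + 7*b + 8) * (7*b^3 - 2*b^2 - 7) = 14*b^5 + 45*b^4 + 42*b^3 - 30*b^2 - 49*b - 56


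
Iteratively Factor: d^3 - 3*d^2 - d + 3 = (d + 1)*(d^2 - 4*d + 3) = (d - 3)*(d + 1)*(d - 1)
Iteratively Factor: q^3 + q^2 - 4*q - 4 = (q + 2)*(q^2 - q - 2) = (q - 2)*(q + 2)*(q + 1)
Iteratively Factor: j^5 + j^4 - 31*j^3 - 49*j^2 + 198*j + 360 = (j - 5)*(j^4 + 6*j^3 - j^2 - 54*j - 72) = (j - 5)*(j + 2)*(j^3 + 4*j^2 - 9*j - 36) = (j - 5)*(j + 2)*(j + 4)*(j^2 - 9) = (j - 5)*(j - 3)*(j + 2)*(j + 4)*(j + 3)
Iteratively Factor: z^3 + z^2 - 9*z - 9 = (z + 3)*(z^2 - 2*z - 3) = (z + 1)*(z + 3)*(z - 3)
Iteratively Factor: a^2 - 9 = (a - 3)*(a + 3)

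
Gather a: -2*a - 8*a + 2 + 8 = 10 - 10*a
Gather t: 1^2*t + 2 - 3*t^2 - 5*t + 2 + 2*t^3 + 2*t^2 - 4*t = 2*t^3 - t^2 - 8*t + 4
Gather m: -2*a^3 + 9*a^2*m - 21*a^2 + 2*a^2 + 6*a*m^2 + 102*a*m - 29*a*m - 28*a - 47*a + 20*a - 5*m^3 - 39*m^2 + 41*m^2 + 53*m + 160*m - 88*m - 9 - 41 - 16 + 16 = -2*a^3 - 19*a^2 - 55*a - 5*m^3 + m^2*(6*a + 2) + m*(9*a^2 + 73*a + 125) - 50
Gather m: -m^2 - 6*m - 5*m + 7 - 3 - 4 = -m^2 - 11*m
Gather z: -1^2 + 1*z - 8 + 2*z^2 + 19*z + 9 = 2*z^2 + 20*z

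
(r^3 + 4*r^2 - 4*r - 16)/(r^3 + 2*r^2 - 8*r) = (r + 2)/r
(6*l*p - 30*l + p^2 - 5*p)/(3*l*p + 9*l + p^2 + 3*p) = (6*l*p - 30*l + p^2 - 5*p)/(3*l*p + 9*l + p^2 + 3*p)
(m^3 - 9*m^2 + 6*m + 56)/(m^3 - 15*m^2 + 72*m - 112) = (m + 2)/(m - 4)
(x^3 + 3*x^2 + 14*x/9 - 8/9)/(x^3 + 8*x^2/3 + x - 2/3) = (x + 4/3)/(x + 1)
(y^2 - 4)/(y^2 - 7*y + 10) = (y + 2)/(y - 5)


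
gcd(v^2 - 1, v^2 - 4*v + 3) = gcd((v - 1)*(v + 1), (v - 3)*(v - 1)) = v - 1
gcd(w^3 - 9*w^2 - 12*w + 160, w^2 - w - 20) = w^2 - w - 20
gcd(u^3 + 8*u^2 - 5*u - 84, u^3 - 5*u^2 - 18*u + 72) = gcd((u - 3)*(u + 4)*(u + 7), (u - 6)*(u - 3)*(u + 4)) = u^2 + u - 12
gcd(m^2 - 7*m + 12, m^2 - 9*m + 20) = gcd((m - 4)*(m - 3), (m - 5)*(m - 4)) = m - 4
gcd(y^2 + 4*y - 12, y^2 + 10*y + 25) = 1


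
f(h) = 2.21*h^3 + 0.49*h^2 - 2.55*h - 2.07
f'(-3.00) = 54.18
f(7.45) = 919.95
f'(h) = 6.63*h^2 + 0.98*h - 2.55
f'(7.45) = 372.73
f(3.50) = 89.76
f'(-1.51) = 11.09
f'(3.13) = 65.47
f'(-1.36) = 8.38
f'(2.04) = 27.04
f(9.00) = 1625.76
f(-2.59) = -30.58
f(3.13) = 62.52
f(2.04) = 13.53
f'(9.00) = 543.30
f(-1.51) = -4.71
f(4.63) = 215.98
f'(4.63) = 144.11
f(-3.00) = -49.68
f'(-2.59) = 39.39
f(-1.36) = -3.25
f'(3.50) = 82.10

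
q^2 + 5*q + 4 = (q + 1)*(q + 4)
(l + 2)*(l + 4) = l^2 + 6*l + 8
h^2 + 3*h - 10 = (h - 2)*(h + 5)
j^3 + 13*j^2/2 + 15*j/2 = j*(j + 3/2)*(j + 5)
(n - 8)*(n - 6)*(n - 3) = n^3 - 17*n^2 + 90*n - 144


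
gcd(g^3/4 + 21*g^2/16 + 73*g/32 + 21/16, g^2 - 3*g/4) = 1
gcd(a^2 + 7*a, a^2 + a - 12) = 1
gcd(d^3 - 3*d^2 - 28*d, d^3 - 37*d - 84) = d^2 - 3*d - 28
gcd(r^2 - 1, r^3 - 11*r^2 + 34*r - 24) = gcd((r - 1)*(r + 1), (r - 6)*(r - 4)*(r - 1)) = r - 1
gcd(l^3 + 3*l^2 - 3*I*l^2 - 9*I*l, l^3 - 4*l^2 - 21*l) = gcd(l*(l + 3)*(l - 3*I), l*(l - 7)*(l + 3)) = l^2 + 3*l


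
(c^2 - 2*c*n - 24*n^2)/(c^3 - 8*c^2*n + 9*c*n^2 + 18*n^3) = (c + 4*n)/(c^2 - 2*c*n - 3*n^2)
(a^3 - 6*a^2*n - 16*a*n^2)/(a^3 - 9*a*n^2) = (a^2 - 6*a*n - 16*n^2)/(a^2 - 9*n^2)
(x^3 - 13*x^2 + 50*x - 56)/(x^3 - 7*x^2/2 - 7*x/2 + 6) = 2*(x^2 - 9*x + 14)/(2*x^2 + x - 3)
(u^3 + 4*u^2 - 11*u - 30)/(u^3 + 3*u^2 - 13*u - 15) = (u + 2)/(u + 1)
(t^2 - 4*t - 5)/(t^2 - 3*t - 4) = (t - 5)/(t - 4)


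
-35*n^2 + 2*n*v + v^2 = (-5*n + v)*(7*n + v)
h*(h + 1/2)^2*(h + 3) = h^4 + 4*h^3 + 13*h^2/4 + 3*h/4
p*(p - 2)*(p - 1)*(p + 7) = p^4 + 4*p^3 - 19*p^2 + 14*p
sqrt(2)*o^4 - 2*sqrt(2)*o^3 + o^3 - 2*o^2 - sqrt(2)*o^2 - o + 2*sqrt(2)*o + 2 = (o - 2)*(o - 1)*(o + 1)*(sqrt(2)*o + 1)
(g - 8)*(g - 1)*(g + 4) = g^3 - 5*g^2 - 28*g + 32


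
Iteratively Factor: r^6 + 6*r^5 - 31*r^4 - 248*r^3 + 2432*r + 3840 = (r + 4)*(r^5 + 2*r^4 - 39*r^3 - 92*r^2 + 368*r + 960) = (r + 4)^2*(r^4 - 2*r^3 - 31*r^2 + 32*r + 240) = (r + 3)*(r + 4)^2*(r^3 - 5*r^2 - 16*r + 80) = (r - 4)*(r + 3)*(r + 4)^2*(r^2 - r - 20) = (r - 5)*(r - 4)*(r + 3)*(r + 4)^2*(r + 4)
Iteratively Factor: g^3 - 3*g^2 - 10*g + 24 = (g + 3)*(g^2 - 6*g + 8) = (g - 2)*(g + 3)*(g - 4)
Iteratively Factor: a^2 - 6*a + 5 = (a - 5)*(a - 1)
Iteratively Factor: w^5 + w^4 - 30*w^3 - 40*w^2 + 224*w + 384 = (w - 4)*(w^4 + 5*w^3 - 10*w^2 - 80*w - 96) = (w - 4)*(w + 3)*(w^3 + 2*w^2 - 16*w - 32) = (w - 4)*(w + 2)*(w + 3)*(w^2 - 16) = (w - 4)*(w + 2)*(w + 3)*(w + 4)*(w - 4)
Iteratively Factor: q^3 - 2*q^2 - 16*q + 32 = (q - 4)*(q^2 + 2*q - 8) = (q - 4)*(q - 2)*(q + 4)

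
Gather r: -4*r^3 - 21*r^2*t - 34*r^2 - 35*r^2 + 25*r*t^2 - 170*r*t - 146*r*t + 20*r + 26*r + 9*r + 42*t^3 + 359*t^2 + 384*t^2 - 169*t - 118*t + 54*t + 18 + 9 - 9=-4*r^3 + r^2*(-21*t - 69) + r*(25*t^2 - 316*t + 55) + 42*t^3 + 743*t^2 - 233*t + 18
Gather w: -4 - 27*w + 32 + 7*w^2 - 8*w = 7*w^2 - 35*w + 28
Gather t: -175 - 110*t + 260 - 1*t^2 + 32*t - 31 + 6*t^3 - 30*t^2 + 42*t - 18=6*t^3 - 31*t^2 - 36*t + 36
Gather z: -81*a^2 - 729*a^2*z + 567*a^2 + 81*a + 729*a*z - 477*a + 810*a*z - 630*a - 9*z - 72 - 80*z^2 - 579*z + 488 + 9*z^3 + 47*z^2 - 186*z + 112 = 486*a^2 - 1026*a + 9*z^3 - 33*z^2 + z*(-729*a^2 + 1539*a - 774) + 528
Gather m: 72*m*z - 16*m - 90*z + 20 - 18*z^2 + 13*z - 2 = m*(72*z - 16) - 18*z^2 - 77*z + 18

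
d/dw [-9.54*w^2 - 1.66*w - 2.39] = -19.08*w - 1.66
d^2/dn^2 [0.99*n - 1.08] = 0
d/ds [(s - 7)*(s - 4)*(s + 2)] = 3*s^2 - 18*s + 6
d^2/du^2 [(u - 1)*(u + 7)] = 2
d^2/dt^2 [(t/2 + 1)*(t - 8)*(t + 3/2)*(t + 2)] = 6*t^2 - 15*t/2 - 34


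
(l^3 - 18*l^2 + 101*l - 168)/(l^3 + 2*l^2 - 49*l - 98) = (l^2 - 11*l + 24)/(l^2 + 9*l + 14)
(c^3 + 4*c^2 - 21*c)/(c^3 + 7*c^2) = (c - 3)/c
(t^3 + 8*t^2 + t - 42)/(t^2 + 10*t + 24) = (t^3 + 8*t^2 + t - 42)/(t^2 + 10*t + 24)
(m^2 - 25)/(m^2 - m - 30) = (m - 5)/(m - 6)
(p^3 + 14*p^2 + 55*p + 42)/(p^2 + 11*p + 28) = (p^2 + 7*p + 6)/(p + 4)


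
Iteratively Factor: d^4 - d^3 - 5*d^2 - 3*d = (d + 1)*(d^3 - 2*d^2 - 3*d) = d*(d + 1)*(d^2 - 2*d - 3) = d*(d - 3)*(d + 1)*(d + 1)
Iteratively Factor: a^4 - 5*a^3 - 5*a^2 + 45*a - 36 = (a - 3)*(a^3 - 2*a^2 - 11*a + 12) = (a - 3)*(a - 1)*(a^2 - a - 12) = (a - 3)*(a - 1)*(a + 3)*(a - 4)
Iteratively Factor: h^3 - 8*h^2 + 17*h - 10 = (h - 5)*(h^2 - 3*h + 2) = (h - 5)*(h - 1)*(h - 2)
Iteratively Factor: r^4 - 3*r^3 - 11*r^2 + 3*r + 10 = (r - 1)*(r^3 - 2*r^2 - 13*r - 10) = (r - 5)*(r - 1)*(r^2 + 3*r + 2) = (r - 5)*(r - 1)*(r + 1)*(r + 2)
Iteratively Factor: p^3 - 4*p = (p - 2)*(p^2 + 2*p) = p*(p - 2)*(p + 2)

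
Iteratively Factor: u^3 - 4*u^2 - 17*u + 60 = (u + 4)*(u^2 - 8*u + 15) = (u - 5)*(u + 4)*(u - 3)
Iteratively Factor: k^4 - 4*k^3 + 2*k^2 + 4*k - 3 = (k - 1)*(k^3 - 3*k^2 - k + 3) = (k - 1)^2*(k^2 - 2*k - 3) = (k - 1)^2*(k + 1)*(k - 3)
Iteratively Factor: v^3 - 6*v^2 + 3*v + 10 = (v - 5)*(v^2 - v - 2) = (v - 5)*(v + 1)*(v - 2)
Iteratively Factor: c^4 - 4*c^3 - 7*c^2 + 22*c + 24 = (c - 3)*(c^3 - c^2 - 10*c - 8) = (c - 3)*(c + 1)*(c^2 - 2*c - 8) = (c - 3)*(c + 1)*(c + 2)*(c - 4)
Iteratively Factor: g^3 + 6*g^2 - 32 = (g + 4)*(g^2 + 2*g - 8) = (g - 2)*(g + 4)*(g + 4)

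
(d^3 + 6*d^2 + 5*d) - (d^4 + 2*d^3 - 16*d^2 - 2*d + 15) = -d^4 - d^3 + 22*d^2 + 7*d - 15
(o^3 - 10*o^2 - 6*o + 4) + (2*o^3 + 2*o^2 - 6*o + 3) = 3*o^3 - 8*o^2 - 12*o + 7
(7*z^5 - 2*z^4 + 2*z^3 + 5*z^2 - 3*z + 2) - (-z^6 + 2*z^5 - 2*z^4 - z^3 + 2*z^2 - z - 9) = z^6 + 5*z^5 + 3*z^3 + 3*z^2 - 2*z + 11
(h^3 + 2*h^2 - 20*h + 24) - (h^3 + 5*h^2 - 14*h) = -3*h^2 - 6*h + 24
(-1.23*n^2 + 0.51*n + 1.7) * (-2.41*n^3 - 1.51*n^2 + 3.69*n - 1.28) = 2.9643*n^5 + 0.6282*n^4 - 9.4058*n^3 + 0.8893*n^2 + 5.6202*n - 2.176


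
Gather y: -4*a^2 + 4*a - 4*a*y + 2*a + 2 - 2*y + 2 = -4*a^2 + 6*a + y*(-4*a - 2) + 4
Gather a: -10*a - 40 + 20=-10*a - 20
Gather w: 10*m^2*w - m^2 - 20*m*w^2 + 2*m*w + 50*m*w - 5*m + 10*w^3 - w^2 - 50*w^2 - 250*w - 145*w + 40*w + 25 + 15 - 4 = -m^2 - 5*m + 10*w^3 + w^2*(-20*m - 51) + w*(10*m^2 + 52*m - 355) + 36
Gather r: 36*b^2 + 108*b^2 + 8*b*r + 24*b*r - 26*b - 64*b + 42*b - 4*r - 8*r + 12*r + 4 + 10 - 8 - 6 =144*b^2 + 32*b*r - 48*b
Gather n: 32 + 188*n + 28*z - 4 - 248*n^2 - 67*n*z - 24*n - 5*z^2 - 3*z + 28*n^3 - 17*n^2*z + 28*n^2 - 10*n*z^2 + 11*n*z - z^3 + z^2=28*n^3 + n^2*(-17*z - 220) + n*(-10*z^2 - 56*z + 164) - z^3 - 4*z^2 + 25*z + 28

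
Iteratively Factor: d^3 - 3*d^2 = (d)*(d^2 - 3*d) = d^2*(d - 3)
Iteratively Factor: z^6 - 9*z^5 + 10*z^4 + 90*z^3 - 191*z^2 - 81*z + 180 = (z - 3)*(z^5 - 6*z^4 - 8*z^3 + 66*z^2 + 7*z - 60) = (z - 5)*(z - 3)*(z^4 - z^3 - 13*z^2 + z + 12) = (z - 5)*(z - 3)*(z + 1)*(z^3 - 2*z^2 - 11*z + 12) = (z - 5)*(z - 3)*(z - 1)*(z + 1)*(z^2 - z - 12) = (z - 5)*(z - 3)*(z - 1)*(z + 1)*(z + 3)*(z - 4)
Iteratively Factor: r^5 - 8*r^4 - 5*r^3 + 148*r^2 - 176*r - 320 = (r - 4)*(r^4 - 4*r^3 - 21*r^2 + 64*r + 80) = (r - 4)^2*(r^3 - 21*r - 20) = (r - 4)^2*(r + 4)*(r^2 - 4*r - 5) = (r - 5)*(r - 4)^2*(r + 4)*(r + 1)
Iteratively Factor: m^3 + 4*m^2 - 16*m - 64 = (m - 4)*(m^2 + 8*m + 16) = (m - 4)*(m + 4)*(m + 4)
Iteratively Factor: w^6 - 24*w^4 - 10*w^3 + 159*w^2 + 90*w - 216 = (w - 1)*(w^5 + w^4 - 23*w^3 - 33*w^2 + 126*w + 216) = (w - 1)*(w + 3)*(w^4 - 2*w^3 - 17*w^2 + 18*w + 72) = (w - 1)*(w + 3)^2*(w^3 - 5*w^2 - 2*w + 24) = (w - 3)*(w - 1)*(w + 3)^2*(w^2 - 2*w - 8) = (w - 3)*(w - 1)*(w + 2)*(w + 3)^2*(w - 4)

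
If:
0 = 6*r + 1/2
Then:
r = -1/12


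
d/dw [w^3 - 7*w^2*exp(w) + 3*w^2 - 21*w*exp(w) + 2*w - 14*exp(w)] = -7*w^2*exp(w) + 3*w^2 - 35*w*exp(w) + 6*w - 35*exp(w) + 2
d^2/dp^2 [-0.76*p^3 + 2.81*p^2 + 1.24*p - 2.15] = 5.62 - 4.56*p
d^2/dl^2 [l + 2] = 0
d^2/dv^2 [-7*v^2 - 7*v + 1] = -14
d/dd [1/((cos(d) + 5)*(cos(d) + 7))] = 2*(cos(d) + 6)*sin(d)/((cos(d) + 5)^2*(cos(d) + 7)^2)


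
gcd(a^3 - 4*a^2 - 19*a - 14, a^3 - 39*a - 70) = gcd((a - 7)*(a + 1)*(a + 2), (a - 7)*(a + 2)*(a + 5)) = a^2 - 5*a - 14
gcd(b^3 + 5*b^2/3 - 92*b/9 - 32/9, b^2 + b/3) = b + 1/3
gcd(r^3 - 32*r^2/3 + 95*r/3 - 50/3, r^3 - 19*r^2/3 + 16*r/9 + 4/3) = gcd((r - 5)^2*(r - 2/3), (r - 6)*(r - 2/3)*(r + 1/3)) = r - 2/3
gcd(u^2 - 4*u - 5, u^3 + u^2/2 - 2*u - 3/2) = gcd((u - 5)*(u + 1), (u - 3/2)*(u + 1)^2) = u + 1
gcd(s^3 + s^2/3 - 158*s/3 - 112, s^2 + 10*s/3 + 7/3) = s + 7/3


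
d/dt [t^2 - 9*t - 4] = 2*t - 9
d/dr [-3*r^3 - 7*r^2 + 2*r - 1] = -9*r^2 - 14*r + 2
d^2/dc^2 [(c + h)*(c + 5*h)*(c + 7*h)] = 6*c + 26*h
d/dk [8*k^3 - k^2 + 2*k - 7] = 24*k^2 - 2*k + 2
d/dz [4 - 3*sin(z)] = -3*cos(z)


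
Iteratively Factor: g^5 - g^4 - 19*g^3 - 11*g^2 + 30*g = (g + 3)*(g^4 - 4*g^3 - 7*g^2 + 10*g) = (g - 1)*(g + 3)*(g^3 - 3*g^2 - 10*g) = g*(g - 1)*(g + 3)*(g^2 - 3*g - 10) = g*(g - 5)*(g - 1)*(g + 3)*(g + 2)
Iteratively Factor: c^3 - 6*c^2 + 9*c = (c - 3)*(c^2 - 3*c) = (c - 3)^2*(c)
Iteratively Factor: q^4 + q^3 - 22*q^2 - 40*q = (q - 5)*(q^3 + 6*q^2 + 8*q) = q*(q - 5)*(q^2 + 6*q + 8) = q*(q - 5)*(q + 2)*(q + 4)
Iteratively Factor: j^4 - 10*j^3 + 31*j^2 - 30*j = (j)*(j^3 - 10*j^2 + 31*j - 30) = j*(j - 3)*(j^2 - 7*j + 10) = j*(j - 3)*(j - 2)*(j - 5)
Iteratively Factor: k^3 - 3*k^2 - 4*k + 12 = (k - 3)*(k^2 - 4) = (k - 3)*(k + 2)*(k - 2)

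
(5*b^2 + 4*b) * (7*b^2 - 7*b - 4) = 35*b^4 - 7*b^3 - 48*b^2 - 16*b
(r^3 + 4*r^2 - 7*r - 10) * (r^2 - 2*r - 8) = r^5 + 2*r^4 - 23*r^3 - 28*r^2 + 76*r + 80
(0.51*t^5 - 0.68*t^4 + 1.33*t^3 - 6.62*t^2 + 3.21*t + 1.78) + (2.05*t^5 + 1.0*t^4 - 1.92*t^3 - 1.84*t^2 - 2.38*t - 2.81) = 2.56*t^5 + 0.32*t^4 - 0.59*t^3 - 8.46*t^2 + 0.83*t - 1.03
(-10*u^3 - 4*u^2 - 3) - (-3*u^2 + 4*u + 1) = -10*u^3 - u^2 - 4*u - 4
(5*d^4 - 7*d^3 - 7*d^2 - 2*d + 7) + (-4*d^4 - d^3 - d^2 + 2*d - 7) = d^4 - 8*d^3 - 8*d^2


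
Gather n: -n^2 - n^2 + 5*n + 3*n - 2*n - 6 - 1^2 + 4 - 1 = -2*n^2 + 6*n - 4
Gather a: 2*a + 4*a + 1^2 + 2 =6*a + 3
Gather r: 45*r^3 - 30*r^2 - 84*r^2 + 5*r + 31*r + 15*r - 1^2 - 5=45*r^3 - 114*r^2 + 51*r - 6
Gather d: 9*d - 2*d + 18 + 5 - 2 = 7*d + 21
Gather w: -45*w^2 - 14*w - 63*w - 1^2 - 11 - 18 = -45*w^2 - 77*w - 30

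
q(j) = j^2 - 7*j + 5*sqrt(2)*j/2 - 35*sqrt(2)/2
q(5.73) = -11.77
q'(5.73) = 8.00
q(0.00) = -24.75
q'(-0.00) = -3.46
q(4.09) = -22.19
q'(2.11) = 0.76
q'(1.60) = -0.26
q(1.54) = -27.71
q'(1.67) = -0.12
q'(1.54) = -0.38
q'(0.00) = -3.46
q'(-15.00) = -33.46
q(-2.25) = -11.89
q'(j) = 2*j - 7 + 5*sqrt(2)/2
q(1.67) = -27.75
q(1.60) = -27.73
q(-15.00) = 252.22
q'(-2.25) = -7.96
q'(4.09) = 4.72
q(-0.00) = -24.75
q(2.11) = -27.61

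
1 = 1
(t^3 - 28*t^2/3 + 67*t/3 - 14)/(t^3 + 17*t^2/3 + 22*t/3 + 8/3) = (3*t^3 - 28*t^2 + 67*t - 42)/(3*t^3 + 17*t^2 + 22*t + 8)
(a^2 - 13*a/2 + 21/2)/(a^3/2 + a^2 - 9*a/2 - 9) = (2*a - 7)/(a^2 + 5*a + 6)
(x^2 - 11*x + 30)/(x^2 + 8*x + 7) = (x^2 - 11*x + 30)/(x^2 + 8*x + 7)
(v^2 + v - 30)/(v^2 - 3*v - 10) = (v + 6)/(v + 2)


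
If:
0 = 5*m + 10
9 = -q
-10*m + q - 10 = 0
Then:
No Solution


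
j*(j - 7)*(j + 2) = j^3 - 5*j^2 - 14*j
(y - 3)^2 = y^2 - 6*y + 9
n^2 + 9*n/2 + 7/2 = (n + 1)*(n + 7/2)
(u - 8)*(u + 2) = u^2 - 6*u - 16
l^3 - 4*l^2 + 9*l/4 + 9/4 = (l - 3)*(l - 3/2)*(l + 1/2)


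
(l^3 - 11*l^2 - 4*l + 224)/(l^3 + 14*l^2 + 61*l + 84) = (l^2 - 15*l + 56)/(l^2 + 10*l + 21)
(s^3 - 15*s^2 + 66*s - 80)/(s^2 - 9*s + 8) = (s^2 - 7*s + 10)/(s - 1)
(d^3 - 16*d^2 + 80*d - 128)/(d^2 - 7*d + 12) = (d^2 - 12*d + 32)/(d - 3)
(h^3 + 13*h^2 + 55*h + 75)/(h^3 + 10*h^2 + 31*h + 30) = (h + 5)/(h + 2)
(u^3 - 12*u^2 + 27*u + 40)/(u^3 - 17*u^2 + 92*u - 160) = (u + 1)/(u - 4)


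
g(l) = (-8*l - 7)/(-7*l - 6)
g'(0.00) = -0.03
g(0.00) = 1.17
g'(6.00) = 0.00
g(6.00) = 1.15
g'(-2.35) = -0.01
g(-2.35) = 1.13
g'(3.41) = -0.00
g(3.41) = 1.15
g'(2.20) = -0.00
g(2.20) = 1.15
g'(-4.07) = -0.00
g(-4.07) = 1.14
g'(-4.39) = -0.00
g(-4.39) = 1.14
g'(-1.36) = -0.08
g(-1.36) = 1.10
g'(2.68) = -0.00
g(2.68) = 1.15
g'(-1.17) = -0.21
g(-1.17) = 1.08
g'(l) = 7*(-8*l - 7)/(-7*l - 6)^2 - 8/(-7*l - 6) = -1/(7*l + 6)^2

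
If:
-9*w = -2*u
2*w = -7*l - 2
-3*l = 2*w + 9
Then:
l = 7/4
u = -513/16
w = -57/8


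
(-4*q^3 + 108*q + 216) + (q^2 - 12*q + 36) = -4*q^3 + q^2 + 96*q + 252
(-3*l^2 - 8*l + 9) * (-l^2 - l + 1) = 3*l^4 + 11*l^3 - 4*l^2 - 17*l + 9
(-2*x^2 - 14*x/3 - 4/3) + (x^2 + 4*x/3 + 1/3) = -x^2 - 10*x/3 - 1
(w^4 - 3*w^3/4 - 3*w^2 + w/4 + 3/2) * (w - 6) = w^5 - 27*w^4/4 + 3*w^3/2 + 73*w^2/4 - 9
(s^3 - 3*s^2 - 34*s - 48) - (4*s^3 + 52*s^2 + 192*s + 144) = -3*s^3 - 55*s^2 - 226*s - 192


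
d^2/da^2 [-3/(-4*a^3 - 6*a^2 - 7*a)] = 6*(-6*a*(2*a + 1)*(4*a^2 + 6*a + 7) + (12*a^2 + 12*a + 7)^2)/(a^3*(4*a^2 + 6*a + 7)^3)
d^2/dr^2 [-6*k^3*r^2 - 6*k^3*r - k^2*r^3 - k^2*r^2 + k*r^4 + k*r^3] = 2*k*(-6*k^2 - 3*k*r - k + 6*r^2 + 3*r)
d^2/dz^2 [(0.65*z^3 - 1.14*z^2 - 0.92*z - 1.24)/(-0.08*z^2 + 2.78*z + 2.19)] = (-2.22044604925031e-16*z^4 - 9.755832*z^3 - 22.497996*z^2 - 19.392342*z + 19.333748)/(0.000512*z^6 - 0.053376*z^5 + 1.812768*z^4 - 18.562616*z^3 - 49.624524*z^2 - 39.999474*z - 10.503459)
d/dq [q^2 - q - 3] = 2*q - 1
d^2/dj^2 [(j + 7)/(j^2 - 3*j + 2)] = 2*((j + 7)*(2*j - 3)^2 - (3*j + 4)*(j^2 - 3*j + 2))/(j^2 - 3*j + 2)^3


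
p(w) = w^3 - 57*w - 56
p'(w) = 3*w^2 - 57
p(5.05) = -215.06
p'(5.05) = 19.51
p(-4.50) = 109.38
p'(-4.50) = 3.75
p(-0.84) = -8.71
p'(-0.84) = -54.88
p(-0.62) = -20.90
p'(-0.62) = -55.85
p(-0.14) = -48.02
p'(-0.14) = -56.94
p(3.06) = -201.77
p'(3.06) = -28.91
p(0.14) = -63.98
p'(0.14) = -56.94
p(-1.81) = 41.24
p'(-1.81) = -47.17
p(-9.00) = -272.00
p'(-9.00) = 186.00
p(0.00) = -56.00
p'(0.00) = -57.00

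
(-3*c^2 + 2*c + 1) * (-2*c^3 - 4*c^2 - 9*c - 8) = 6*c^5 + 8*c^4 + 17*c^3 + 2*c^2 - 25*c - 8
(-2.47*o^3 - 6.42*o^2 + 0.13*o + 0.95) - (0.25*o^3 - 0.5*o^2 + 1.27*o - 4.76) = -2.72*o^3 - 5.92*o^2 - 1.14*o + 5.71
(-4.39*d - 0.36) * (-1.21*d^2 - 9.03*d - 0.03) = 5.3119*d^3 + 40.0773*d^2 + 3.3825*d + 0.0108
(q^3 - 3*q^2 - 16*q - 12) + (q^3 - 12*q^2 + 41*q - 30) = 2*q^3 - 15*q^2 + 25*q - 42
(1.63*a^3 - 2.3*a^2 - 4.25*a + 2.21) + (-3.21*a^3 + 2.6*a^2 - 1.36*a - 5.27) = -1.58*a^3 + 0.3*a^2 - 5.61*a - 3.06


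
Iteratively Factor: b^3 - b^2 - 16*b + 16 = (b - 1)*(b^2 - 16) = (b - 4)*(b - 1)*(b + 4)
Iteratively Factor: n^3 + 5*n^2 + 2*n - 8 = (n + 2)*(n^2 + 3*n - 4) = (n - 1)*(n + 2)*(n + 4)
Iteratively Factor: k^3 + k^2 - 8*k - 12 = (k + 2)*(k^2 - k - 6) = (k - 3)*(k + 2)*(k + 2)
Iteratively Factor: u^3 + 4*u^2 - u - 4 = (u + 4)*(u^2 - 1) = (u - 1)*(u + 4)*(u + 1)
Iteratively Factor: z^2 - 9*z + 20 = (z - 4)*(z - 5)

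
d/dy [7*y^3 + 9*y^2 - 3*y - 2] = 21*y^2 + 18*y - 3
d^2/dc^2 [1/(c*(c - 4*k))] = 2*(c^2 + c*(c - 4*k) + (c - 4*k)^2)/(c^3*(c - 4*k)^3)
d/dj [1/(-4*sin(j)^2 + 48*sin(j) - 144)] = cos(j)/(2*(sin(j) - 6)^3)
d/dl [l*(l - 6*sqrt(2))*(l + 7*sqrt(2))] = 3*l^2 + 2*sqrt(2)*l - 84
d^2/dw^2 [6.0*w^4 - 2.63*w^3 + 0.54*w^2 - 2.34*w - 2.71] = 72.0*w^2 - 15.78*w + 1.08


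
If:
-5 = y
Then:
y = -5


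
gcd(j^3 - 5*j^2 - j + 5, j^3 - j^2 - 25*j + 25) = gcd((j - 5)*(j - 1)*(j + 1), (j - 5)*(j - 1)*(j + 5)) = j^2 - 6*j + 5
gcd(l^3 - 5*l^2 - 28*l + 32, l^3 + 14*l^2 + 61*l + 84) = l + 4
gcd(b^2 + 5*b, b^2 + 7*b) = b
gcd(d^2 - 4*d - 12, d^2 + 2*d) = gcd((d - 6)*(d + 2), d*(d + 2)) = d + 2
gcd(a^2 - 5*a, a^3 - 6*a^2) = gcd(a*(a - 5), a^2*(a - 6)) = a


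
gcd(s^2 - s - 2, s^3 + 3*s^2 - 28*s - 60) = 1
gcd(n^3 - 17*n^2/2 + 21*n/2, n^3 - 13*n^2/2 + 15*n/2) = n^2 - 3*n/2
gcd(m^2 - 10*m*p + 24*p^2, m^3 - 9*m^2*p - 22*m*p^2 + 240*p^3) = -m + 6*p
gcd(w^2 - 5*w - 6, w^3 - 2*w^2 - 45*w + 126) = w - 6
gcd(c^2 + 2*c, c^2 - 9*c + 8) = 1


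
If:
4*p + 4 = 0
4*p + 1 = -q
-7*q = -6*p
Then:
No Solution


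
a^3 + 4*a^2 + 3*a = a*(a + 1)*(a + 3)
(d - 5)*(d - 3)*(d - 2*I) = d^3 - 8*d^2 - 2*I*d^2 + 15*d + 16*I*d - 30*I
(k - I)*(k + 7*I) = k^2 + 6*I*k + 7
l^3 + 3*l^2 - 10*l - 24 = (l - 3)*(l + 2)*(l + 4)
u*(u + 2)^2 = u^3 + 4*u^2 + 4*u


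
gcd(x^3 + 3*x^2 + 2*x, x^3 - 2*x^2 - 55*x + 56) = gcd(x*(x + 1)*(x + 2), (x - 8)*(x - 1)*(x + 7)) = 1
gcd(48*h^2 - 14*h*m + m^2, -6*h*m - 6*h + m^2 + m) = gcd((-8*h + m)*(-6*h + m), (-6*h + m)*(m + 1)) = 6*h - m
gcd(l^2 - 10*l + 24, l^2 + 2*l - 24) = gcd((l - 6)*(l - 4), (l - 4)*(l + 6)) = l - 4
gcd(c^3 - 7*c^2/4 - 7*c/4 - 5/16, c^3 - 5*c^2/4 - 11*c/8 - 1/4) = c^2 + 3*c/4 + 1/8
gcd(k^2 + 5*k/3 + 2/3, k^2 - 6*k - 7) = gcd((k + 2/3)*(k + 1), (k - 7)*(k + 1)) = k + 1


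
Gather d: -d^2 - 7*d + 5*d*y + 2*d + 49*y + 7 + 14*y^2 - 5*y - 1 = -d^2 + d*(5*y - 5) + 14*y^2 + 44*y + 6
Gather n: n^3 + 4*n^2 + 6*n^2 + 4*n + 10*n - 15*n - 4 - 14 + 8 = n^3 + 10*n^2 - n - 10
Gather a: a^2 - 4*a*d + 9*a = a^2 + a*(9 - 4*d)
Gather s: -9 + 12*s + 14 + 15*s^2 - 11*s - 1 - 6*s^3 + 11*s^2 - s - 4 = -6*s^3 + 26*s^2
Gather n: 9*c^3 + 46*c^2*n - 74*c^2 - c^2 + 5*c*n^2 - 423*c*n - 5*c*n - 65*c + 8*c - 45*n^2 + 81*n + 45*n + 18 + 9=9*c^3 - 75*c^2 - 57*c + n^2*(5*c - 45) + n*(46*c^2 - 428*c + 126) + 27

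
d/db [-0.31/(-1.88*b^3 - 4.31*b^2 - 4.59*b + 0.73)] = (-1.7484*b^2 - 2.6722*b - 1.4229)/(1.88*b^3 + 4.31*b^2 + 4.59*b - 0.73)^2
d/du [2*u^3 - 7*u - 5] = 6*u^2 - 7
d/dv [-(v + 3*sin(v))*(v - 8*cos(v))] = -(v + 3*sin(v))*(8*sin(v) + 1) - (v - 8*cos(v))*(3*cos(v) + 1)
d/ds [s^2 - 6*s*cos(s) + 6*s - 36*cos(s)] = 6*s*sin(s) + 2*s + 36*sin(s) - 6*cos(s) + 6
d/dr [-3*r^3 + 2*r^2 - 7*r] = -9*r^2 + 4*r - 7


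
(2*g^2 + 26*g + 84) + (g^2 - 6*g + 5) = 3*g^2 + 20*g + 89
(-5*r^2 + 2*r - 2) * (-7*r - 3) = 35*r^3 + r^2 + 8*r + 6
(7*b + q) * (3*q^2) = 21*b*q^2 + 3*q^3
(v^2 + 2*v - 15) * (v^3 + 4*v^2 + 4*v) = v^5 + 6*v^4 - 3*v^3 - 52*v^2 - 60*v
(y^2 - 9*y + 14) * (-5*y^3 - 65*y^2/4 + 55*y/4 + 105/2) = -5*y^5 + 115*y^4/4 + 90*y^3 - 1195*y^2/4 - 280*y + 735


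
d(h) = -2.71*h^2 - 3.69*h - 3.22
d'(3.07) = -20.33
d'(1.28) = -10.63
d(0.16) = -3.88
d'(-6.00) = 28.83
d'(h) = -5.42*h - 3.69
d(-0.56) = -2.00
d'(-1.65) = 5.25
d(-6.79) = -103.11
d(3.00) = -38.68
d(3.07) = -40.09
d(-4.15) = -34.58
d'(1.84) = -13.66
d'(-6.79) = 33.11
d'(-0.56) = -0.65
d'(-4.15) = 18.80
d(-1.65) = -4.51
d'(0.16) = -4.56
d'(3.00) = -19.95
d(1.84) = -19.18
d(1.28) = -12.38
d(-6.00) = -78.64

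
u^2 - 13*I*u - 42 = (u - 7*I)*(u - 6*I)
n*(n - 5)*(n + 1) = n^3 - 4*n^2 - 5*n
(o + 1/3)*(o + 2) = o^2 + 7*o/3 + 2/3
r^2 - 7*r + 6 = (r - 6)*(r - 1)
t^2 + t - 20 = (t - 4)*(t + 5)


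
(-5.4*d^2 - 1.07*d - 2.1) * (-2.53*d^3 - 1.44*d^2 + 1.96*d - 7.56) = 13.662*d^5 + 10.4831*d^4 - 3.7302*d^3 + 41.7508*d^2 + 3.9732*d + 15.876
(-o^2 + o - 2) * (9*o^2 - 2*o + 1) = -9*o^4 + 11*o^3 - 21*o^2 + 5*o - 2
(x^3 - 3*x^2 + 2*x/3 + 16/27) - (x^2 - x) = x^3 - 4*x^2 + 5*x/3 + 16/27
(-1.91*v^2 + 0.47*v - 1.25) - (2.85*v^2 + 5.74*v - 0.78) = -4.76*v^2 - 5.27*v - 0.47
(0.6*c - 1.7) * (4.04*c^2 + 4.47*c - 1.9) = 2.424*c^3 - 4.186*c^2 - 8.739*c + 3.23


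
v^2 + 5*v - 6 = (v - 1)*(v + 6)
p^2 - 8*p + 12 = (p - 6)*(p - 2)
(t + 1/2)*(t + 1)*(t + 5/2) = t^3 + 4*t^2 + 17*t/4 + 5/4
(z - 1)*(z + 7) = z^2 + 6*z - 7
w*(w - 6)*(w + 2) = w^3 - 4*w^2 - 12*w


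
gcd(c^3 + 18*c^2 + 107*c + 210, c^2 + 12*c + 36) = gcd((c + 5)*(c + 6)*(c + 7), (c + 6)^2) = c + 6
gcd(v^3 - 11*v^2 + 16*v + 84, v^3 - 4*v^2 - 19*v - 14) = v^2 - 5*v - 14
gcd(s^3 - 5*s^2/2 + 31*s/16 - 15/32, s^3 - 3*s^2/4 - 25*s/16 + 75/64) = s^2 - 2*s + 15/16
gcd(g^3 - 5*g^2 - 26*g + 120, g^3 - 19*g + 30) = g + 5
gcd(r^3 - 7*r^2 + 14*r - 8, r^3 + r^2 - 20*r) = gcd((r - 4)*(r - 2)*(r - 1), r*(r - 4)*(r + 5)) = r - 4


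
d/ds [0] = 0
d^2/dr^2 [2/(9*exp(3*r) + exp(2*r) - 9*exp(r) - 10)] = 2*((-81*exp(2*r) - 4*exp(r) + 9)*(9*exp(3*r) + exp(2*r) - 9*exp(r) - 10) + 2*(27*exp(2*r) + 2*exp(r) - 9)^2*exp(r))*exp(r)/(9*exp(3*r) + exp(2*r) - 9*exp(r) - 10)^3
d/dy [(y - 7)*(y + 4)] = 2*y - 3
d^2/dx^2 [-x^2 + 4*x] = -2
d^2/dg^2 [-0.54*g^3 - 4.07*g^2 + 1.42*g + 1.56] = -3.24*g - 8.14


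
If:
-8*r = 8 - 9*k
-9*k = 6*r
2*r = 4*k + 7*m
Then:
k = 8/21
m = -8/21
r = -4/7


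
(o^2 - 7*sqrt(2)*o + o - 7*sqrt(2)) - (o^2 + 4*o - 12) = -7*sqrt(2)*o - 3*o - 7*sqrt(2) + 12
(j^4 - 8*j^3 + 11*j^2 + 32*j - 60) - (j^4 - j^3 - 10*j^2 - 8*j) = -7*j^3 + 21*j^2 + 40*j - 60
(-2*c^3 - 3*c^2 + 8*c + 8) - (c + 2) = -2*c^3 - 3*c^2 + 7*c + 6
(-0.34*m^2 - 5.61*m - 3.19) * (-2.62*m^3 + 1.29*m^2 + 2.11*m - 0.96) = 0.8908*m^5 + 14.2596*m^4 + 0.403500000000001*m^3 - 15.6258*m^2 - 1.3453*m + 3.0624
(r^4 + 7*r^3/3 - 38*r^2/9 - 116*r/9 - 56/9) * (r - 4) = r^5 - 5*r^4/3 - 122*r^3/9 + 4*r^2 + 136*r/3 + 224/9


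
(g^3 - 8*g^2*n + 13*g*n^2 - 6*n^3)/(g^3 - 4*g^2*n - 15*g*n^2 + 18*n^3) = (g - n)/(g + 3*n)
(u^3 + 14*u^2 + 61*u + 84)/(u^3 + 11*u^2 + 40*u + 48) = (u + 7)/(u + 4)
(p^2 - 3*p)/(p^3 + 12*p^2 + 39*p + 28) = p*(p - 3)/(p^3 + 12*p^2 + 39*p + 28)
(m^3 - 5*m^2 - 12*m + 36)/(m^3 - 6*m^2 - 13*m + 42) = (m - 6)/(m - 7)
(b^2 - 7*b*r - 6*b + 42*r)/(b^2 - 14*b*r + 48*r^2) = (b^2 - 7*b*r - 6*b + 42*r)/(b^2 - 14*b*r + 48*r^2)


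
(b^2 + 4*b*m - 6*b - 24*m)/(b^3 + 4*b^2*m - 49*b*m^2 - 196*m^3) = (b - 6)/(b^2 - 49*m^2)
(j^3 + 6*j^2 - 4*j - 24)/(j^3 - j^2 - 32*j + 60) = (j + 2)/(j - 5)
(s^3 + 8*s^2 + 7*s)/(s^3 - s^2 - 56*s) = (s + 1)/(s - 8)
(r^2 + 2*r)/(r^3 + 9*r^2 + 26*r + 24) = r/(r^2 + 7*r + 12)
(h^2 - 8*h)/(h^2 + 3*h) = (h - 8)/(h + 3)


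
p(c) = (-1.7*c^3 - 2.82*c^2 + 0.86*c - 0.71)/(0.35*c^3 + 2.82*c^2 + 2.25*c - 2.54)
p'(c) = (-5.1*c^2 - 5.64*c + 0.86)/(0.35*c^3 + 2.82*c^2 + 2.25*c - 2.54) + (-1.05*c^2 - 5.64*c - 2.25)*(-1.7*c^3 - 2.82*c^2 + 0.86*c - 0.71)/(0.35*c^3 + 2.82*c^2 + 2.25*c - 2.54)^2 = (-3.807*c^4 - 8.252*c^3 + 4.9293*c^2 + 18.33*c - 0.5869)/(0.1225*c^6 + 1.974*c^5 + 9.5274*c^4 + 10.912*c^3 - 9.2631*c^2 - 11.43*c + 6.4516)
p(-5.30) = 13.34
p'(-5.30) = -10.85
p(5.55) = -2.38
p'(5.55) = -0.19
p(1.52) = -1.38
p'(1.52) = -0.14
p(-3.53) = 3.88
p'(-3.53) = -2.70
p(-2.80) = 2.16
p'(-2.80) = -2.12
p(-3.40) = 3.53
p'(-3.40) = -2.54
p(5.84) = -2.44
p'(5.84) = -0.19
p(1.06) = -1.46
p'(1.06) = 0.83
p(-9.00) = -20.24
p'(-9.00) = -7.64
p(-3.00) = 2.59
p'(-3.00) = -2.19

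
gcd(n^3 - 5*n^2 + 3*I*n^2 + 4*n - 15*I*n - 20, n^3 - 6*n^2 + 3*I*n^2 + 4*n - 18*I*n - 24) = n^2 + 3*I*n + 4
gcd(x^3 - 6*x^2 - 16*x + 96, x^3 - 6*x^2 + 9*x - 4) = x - 4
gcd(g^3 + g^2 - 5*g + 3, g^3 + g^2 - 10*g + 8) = g - 1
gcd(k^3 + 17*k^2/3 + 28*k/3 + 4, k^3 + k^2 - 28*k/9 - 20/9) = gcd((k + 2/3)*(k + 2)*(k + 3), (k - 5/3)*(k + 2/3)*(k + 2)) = k^2 + 8*k/3 + 4/3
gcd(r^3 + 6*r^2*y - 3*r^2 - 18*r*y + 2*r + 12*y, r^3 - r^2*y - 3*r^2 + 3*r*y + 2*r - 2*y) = r^2 - 3*r + 2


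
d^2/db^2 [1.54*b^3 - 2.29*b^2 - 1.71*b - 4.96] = 9.24*b - 4.58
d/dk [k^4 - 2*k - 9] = 4*k^3 - 2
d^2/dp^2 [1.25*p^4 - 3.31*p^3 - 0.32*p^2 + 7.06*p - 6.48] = 15.0*p^2 - 19.86*p - 0.64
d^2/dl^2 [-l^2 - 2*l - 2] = -2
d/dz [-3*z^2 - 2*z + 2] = -6*z - 2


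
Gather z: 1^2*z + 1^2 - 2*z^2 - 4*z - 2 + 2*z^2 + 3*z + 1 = 0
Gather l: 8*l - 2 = 8*l - 2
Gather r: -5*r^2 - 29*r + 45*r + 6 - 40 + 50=-5*r^2 + 16*r + 16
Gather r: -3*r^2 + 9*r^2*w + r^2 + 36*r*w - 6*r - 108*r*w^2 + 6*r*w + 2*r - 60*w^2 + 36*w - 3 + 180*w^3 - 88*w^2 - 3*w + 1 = r^2*(9*w - 2) + r*(-108*w^2 + 42*w - 4) + 180*w^3 - 148*w^2 + 33*w - 2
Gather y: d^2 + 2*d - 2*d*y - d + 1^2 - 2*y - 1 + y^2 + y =d^2 + d + y^2 + y*(-2*d - 1)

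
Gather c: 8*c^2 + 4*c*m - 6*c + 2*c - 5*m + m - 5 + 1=8*c^2 + c*(4*m - 4) - 4*m - 4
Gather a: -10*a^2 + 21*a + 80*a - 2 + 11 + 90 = -10*a^2 + 101*a + 99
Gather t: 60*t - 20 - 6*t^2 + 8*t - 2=-6*t^2 + 68*t - 22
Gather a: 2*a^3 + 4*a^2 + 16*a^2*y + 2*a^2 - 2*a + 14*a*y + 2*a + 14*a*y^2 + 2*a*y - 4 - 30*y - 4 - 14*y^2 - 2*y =2*a^3 + a^2*(16*y + 6) + a*(14*y^2 + 16*y) - 14*y^2 - 32*y - 8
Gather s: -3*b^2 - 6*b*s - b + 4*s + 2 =-3*b^2 - b + s*(4 - 6*b) + 2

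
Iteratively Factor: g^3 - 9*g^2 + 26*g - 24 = (g - 3)*(g^2 - 6*g + 8) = (g - 3)*(g - 2)*(g - 4)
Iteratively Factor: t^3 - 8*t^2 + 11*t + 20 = (t + 1)*(t^2 - 9*t + 20) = (t - 4)*(t + 1)*(t - 5)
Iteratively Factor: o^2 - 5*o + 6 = (o - 2)*(o - 3)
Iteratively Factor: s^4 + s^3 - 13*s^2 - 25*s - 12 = (s + 1)*(s^3 - 13*s - 12) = (s - 4)*(s + 1)*(s^2 + 4*s + 3) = (s - 4)*(s + 1)*(s + 3)*(s + 1)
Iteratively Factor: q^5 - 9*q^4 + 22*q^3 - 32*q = (q - 4)*(q^4 - 5*q^3 + 2*q^2 + 8*q) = (q - 4)^2*(q^3 - q^2 - 2*q) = (q - 4)^2*(q + 1)*(q^2 - 2*q) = (q - 4)^2*(q - 2)*(q + 1)*(q)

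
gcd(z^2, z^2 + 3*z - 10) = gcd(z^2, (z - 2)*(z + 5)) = 1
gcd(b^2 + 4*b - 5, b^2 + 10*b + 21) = 1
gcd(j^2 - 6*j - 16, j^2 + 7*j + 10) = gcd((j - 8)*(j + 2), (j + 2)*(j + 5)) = j + 2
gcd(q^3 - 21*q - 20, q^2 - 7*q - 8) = q + 1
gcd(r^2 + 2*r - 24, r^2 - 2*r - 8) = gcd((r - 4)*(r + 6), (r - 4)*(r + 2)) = r - 4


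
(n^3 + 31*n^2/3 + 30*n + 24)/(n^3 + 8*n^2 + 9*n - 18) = (n + 4/3)/(n - 1)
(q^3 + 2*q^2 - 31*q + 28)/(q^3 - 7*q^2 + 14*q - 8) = (q + 7)/(q - 2)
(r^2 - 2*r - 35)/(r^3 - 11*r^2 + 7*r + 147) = (r + 5)/(r^2 - 4*r - 21)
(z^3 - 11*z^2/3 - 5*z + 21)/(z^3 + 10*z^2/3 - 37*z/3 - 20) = (3*z^2 - 2*z - 21)/(3*z^2 + 19*z + 20)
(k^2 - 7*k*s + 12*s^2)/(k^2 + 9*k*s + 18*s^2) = (k^2 - 7*k*s + 12*s^2)/(k^2 + 9*k*s + 18*s^2)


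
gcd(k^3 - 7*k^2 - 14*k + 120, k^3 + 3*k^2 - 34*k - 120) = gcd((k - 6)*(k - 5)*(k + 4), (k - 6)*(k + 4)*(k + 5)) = k^2 - 2*k - 24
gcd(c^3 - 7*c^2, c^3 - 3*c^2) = c^2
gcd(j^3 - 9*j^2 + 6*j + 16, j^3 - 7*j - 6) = j + 1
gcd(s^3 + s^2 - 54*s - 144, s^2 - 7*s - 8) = s - 8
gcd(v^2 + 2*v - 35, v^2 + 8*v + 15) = 1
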